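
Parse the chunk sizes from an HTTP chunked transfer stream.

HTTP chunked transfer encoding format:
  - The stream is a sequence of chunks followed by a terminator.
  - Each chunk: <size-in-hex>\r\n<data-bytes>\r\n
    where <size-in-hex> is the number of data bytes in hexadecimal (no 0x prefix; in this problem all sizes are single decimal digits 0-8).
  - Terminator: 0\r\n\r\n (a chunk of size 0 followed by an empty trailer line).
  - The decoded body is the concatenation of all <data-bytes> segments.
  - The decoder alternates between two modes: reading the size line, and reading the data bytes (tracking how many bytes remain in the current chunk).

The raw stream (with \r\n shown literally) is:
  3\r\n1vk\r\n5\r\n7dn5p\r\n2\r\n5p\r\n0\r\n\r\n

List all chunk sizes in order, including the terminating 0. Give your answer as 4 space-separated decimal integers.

Answer: 3 5 2 0

Derivation:
Chunk 1: stream[0..1]='3' size=0x3=3, data at stream[3..6]='1vk' -> body[0..3], body so far='1vk'
Chunk 2: stream[8..9]='5' size=0x5=5, data at stream[11..16]='7dn5p' -> body[3..8], body so far='1vk7dn5p'
Chunk 3: stream[18..19]='2' size=0x2=2, data at stream[21..23]='5p' -> body[8..10], body so far='1vk7dn5p5p'
Chunk 4: stream[25..26]='0' size=0 (terminator). Final body='1vk7dn5p5p' (10 bytes)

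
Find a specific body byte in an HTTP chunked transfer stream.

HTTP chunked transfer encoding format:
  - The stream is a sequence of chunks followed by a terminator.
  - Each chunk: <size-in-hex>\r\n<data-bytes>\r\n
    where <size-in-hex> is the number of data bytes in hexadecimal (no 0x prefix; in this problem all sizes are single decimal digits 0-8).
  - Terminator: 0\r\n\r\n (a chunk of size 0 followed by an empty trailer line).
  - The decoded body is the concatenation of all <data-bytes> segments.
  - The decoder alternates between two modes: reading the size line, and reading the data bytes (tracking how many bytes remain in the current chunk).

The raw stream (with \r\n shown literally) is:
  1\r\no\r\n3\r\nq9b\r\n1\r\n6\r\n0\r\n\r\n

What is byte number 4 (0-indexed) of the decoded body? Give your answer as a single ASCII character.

Answer: 6

Derivation:
Chunk 1: stream[0..1]='1' size=0x1=1, data at stream[3..4]='o' -> body[0..1], body so far='o'
Chunk 2: stream[6..7]='3' size=0x3=3, data at stream[9..12]='q9b' -> body[1..4], body so far='oq9b'
Chunk 3: stream[14..15]='1' size=0x1=1, data at stream[17..18]='6' -> body[4..5], body so far='oq9b6'
Chunk 4: stream[20..21]='0' size=0 (terminator). Final body='oq9b6' (5 bytes)
Body byte 4 = '6'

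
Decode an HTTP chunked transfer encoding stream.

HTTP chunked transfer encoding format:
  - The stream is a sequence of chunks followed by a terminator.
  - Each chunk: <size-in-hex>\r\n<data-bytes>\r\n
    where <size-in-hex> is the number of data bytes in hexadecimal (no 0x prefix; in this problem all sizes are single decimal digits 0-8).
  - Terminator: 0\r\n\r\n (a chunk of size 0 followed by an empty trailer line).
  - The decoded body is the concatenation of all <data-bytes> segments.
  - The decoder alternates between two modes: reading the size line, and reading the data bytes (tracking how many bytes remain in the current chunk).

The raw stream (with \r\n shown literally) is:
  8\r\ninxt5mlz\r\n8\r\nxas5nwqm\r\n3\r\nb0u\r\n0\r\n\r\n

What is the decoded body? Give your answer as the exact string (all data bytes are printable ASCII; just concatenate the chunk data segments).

Chunk 1: stream[0..1]='8' size=0x8=8, data at stream[3..11]='inxt5mlz' -> body[0..8], body so far='inxt5mlz'
Chunk 2: stream[13..14]='8' size=0x8=8, data at stream[16..24]='xas5nwqm' -> body[8..16], body so far='inxt5mlzxas5nwqm'
Chunk 3: stream[26..27]='3' size=0x3=3, data at stream[29..32]='b0u' -> body[16..19], body so far='inxt5mlzxas5nwqmb0u'
Chunk 4: stream[34..35]='0' size=0 (terminator). Final body='inxt5mlzxas5nwqmb0u' (19 bytes)

Answer: inxt5mlzxas5nwqmb0u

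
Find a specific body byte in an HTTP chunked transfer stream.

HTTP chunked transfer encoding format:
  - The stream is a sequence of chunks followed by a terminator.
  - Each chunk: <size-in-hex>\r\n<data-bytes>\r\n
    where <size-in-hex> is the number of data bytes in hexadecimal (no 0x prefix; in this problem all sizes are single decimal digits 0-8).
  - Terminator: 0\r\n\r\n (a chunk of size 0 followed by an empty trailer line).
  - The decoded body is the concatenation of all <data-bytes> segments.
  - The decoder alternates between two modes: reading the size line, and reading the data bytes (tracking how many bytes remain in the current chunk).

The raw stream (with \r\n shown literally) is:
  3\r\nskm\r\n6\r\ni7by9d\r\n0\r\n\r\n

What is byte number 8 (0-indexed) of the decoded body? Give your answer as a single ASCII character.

Answer: d

Derivation:
Chunk 1: stream[0..1]='3' size=0x3=3, data at stream[3..6]='skm' -> body[0..3], body so far='skm'
Chunk 2: stream[8..9]='6' size=0x6=6, data at stream[11..17]='i7by9d' -> body[3..9], body so far='skmi7by9d'
Chunk 3: stream[19..20]='0' size=0 (terminator). Final body='skmi7by9d' (9 bytes)
Body byte 8 = 'd'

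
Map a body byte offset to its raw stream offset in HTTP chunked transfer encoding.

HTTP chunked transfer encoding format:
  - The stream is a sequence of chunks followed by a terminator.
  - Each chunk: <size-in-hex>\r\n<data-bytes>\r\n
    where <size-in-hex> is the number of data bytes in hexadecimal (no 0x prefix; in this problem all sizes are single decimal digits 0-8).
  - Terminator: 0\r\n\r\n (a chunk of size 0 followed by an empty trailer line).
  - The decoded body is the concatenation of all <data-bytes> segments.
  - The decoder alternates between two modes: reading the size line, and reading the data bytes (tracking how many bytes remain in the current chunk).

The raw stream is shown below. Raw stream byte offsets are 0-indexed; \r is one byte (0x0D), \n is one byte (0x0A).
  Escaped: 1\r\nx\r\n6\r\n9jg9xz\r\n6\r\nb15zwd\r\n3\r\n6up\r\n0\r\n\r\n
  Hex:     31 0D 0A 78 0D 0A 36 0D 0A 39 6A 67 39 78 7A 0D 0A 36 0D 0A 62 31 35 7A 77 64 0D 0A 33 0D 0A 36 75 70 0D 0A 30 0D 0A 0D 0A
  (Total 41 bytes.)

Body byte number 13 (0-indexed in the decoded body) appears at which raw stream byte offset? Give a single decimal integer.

Answer: 31

Derivation:
Chunk 1: stream[0..1]='1' size=0x1=1, data at stream[3..4]='x' -> body[0..1], body so far='x'
Chunk 2: stream[6..7]='6' size=0x6=6, data at stream[9..15]='9jg9xz' -> body[1..7], body so far='x9jg9xz'
Chunk 3: stream[17..18]='6' size=0x6=6, data at stream[20..26]='b15zwd' -> body[7..13], body so far='x9jg9xzb15zwd'
Chunk 4: stream[28..29]='3' size=0x3=3, data at stream[31..34]='6up' -> body[13..16], body so far='x9jg9xzb15zwd6up'
Chunk 5: stream[36..37]='0' size=0 (terminator). Final body='x9jg9xzb15zwd6up' (16 bytes)
Body byte 13 at stream offset 31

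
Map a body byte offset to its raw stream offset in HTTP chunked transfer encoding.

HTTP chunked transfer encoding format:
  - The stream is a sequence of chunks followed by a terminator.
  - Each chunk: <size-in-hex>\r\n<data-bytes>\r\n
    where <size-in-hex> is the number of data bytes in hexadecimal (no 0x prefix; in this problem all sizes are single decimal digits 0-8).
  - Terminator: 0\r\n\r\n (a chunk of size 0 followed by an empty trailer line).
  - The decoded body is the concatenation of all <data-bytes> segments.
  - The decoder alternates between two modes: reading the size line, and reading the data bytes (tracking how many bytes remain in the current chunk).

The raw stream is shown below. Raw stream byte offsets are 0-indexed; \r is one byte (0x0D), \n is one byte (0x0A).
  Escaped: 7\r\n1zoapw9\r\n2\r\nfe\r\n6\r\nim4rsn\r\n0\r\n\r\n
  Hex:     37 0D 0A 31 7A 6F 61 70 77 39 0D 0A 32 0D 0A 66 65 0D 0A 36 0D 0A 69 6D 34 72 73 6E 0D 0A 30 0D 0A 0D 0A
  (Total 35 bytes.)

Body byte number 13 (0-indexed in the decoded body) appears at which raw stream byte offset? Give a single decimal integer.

Chunk 1: stream[0..1]='7' size=0x7=7, data at stream[3..10]='1zoapw9' -> body[0..7], body so far='1zoapw9'
Chunk 2: stream[12..13]='2' size=0x2=2, data at stream[15..17]='fe' -> body[7..9], body so far='1zoapw9fe'
Chunk 3: stream[19..20]='6' size=0x6=6, data at stream[22..28]='im4rsn' -> body[9..15], body so far='1zoapw9feim4rsn'
Chunk 4: stream[30..31]='0' size=0 (terminator). Final body='1zoapw9feim4rsn' (15 bytes)
Body byte 13 at stream offset 26

Answer: 26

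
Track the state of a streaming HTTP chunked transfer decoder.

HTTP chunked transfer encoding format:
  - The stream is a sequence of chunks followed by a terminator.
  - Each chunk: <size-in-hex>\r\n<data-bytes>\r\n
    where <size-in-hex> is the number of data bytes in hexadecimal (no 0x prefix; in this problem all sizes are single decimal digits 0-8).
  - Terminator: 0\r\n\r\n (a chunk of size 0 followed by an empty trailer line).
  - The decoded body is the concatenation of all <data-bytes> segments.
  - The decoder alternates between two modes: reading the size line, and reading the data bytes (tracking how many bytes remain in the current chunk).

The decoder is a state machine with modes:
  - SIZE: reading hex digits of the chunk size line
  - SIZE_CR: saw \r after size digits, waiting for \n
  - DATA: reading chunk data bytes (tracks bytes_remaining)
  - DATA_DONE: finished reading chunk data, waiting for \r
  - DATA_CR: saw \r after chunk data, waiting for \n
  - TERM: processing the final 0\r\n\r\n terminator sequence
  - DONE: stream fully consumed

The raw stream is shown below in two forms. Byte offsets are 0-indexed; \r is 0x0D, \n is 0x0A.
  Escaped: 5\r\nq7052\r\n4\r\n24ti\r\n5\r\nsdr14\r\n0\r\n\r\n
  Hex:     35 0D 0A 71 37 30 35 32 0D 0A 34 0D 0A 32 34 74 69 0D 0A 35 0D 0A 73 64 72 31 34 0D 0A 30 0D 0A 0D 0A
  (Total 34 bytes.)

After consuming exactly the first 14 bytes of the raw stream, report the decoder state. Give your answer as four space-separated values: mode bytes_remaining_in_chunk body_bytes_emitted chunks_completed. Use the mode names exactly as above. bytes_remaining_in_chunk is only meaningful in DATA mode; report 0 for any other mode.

Byte 0 = '5': mode=SIZE remaining=0 emitted=0 chunks_done=0
Byte 1 = 0x0D: mode=SIZE_CR remaining=0 emitted=0 chunks_done=0
Byte 2 = 0x0A: mode=DATA remaining=5 emitted=0 chunks_done=0
Byte 3 = 'q': mode=DATA remaining=4 emitted=1 chunks_done=0
Byte 4 = '7': mode=DATA remaining=3 emitted=2 chunks_done=0
Byte 5 = '0': mode=DATA remaining=2 emitted=3 chunks_done=0
Byte 6 = '5': mode=DATA remaining=1 emitted=4 chunks_done=0
Byte 7 = '2': mode=DATA_DONE remaining=0 emitted=5 chunks_done=0
Byte 8 = 0x0D: mode=DATA_CR remaining=0 emitted=5 chunks_done=0
Byte 9 = 0x0A: mode=SIZE remaining=0 emitted=5 chunks_done=1
Byte 10 = '4': mode=SIZE remaining=0 emitted=5 chunks_done=1
Byte 11 = 0x0D: mode=SIZE_CR remaining=0 emitted=5 chunks_done=1
Byte 12 = 0x0A: mode=DATA remaining=4 emitted=5 chunks_done=1
Byte 13 = '2': mode=DATA remaining=3 emitted=6 chunks_done=1

Answer: DATA 3 6 1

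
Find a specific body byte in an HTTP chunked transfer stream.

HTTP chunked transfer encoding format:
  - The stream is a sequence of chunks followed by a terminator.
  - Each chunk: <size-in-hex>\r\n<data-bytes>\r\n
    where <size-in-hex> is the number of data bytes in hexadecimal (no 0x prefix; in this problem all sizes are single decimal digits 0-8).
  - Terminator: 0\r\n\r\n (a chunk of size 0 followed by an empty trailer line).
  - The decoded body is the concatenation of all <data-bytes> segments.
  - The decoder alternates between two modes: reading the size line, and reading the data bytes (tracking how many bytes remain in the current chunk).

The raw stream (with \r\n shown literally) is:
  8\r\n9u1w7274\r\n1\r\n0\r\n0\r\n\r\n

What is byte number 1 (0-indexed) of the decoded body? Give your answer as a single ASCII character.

Chunk 1: stream[0..1]='8' size=0x8=8, data at stream[3..11]='9u1w7274' -> body[0..8], body so far='9u1w7274'
Chunk 2: stream[13..14]='1' size=0x1=1, data at stream[16..17]='0' -> body[8..9], body so far='9u1w72740'
Chunk 3: stream[19..20]='0' size=0 (terminator). Final body='9u1w72740' (9 bytes)
Body byte 1 = 'u'

Answer: u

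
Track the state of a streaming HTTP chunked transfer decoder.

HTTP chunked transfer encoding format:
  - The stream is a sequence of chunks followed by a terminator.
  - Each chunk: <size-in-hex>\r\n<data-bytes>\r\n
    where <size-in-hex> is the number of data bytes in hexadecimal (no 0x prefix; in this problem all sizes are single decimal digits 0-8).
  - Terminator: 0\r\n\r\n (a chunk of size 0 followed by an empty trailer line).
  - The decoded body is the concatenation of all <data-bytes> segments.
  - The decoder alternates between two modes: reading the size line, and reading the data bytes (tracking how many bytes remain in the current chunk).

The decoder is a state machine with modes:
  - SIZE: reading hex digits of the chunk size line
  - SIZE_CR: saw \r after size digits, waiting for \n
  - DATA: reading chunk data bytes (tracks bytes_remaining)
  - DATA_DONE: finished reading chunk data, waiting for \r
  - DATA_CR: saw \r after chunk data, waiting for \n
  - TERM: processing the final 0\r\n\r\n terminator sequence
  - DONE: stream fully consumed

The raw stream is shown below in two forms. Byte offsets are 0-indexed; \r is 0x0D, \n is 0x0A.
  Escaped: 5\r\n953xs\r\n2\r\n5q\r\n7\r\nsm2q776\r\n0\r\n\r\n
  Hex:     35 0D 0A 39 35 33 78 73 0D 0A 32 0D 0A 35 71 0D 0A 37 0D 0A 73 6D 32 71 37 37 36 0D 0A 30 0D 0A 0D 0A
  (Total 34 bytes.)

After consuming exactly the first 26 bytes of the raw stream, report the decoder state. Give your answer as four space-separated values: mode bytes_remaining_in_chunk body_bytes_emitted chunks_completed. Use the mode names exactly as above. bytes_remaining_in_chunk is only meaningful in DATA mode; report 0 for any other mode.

Answer: DATA 1 13 2

Derivation:
Byte 0 = '5': mode=SIZE remaining=0 emitted=0 chunks_done=0
Byte 1 = 0x0D: mode=SIZE_CR remaining=0 emitted=0 chunks_done=0
Byte 2 = 0x0A: mode=DATA remaining=5 emitted=0 chunks_done=0
Byte 3 = '9': mode=DATA remaining=4 emitted=1 chunks_done=0
Byte 4 = '5': mode=DATA remaining=3 emitted=2 chunks_done=0
Byte 5 = '3': mode=DATA remaining=2 emitted=3 chunks_done=0
Byte 6 = 'x': mode=DATA remaining=1 emitted=4 chunks_done=0
Byte 7 = 's': mode=DATA_DONE remaining=0 emitted=5 chunks_done=0
Byte 8 = 0x0D: mode=DATA_CR remaining=0 emitted=5 chunks_done=0
Byte 9 = 0x0A: mode=SIZE remaining=0 emitted=5 chunks_done=1
Byte 10 = '2': mode=SIZE remaining=0 emitted=5 chunks_done=1
Byte 11 = 0x0D: mode=SIZE_CR remaining=0 emitted=5 chunks_done=1
Byte 12 = 0x0A: mode=DATA remaining=2 emitted=5 chunks_done=1
Byte 13 = '5': mode=DATA remaining=1 emitted=6 chunks_done=1
Byte 14 = 'q': mode=DATA_DONE remaining=0 emitted=7 chunks_done=1
Byte 15 = 0x0D: mode=DATA_CR remaining=0 emitted=7 chunks_done=1
Byte 16 = 0x0A: mode=SIZE remaining=0 emitted=7 chunks_done=2
Byte 17 = '7': mode=SIZE remaining=0 emitted=7 chunks_done=2
Byte 18 = 0x0D: mode=SIZE_CR remaining=0 emitted=7 chunks_done=2
Byte 19 = 0x0A: mode=DATA remaining=7 emitted=7 chunks_done=2
Byte 20 = 's': mode=DATA remaining=6 emitted=8 chunks_done=2
Byte 21 = 'm': mode=DATA remaining=5 emitted=9 chunks_done=2
Byte 22 = '2': mode=DATA remaining=4 emitted=10 chunks_done=2
Byte 23 = 'q': mode=DATA remaining=3 emitted=11 chunks_done=2
Byte 24 = '7': mode=DATA remaining=2 emitted=12 chunks_done=2
Byte 25 = '7': mode=DATA remaining=1 emitted=13 chunks_done=2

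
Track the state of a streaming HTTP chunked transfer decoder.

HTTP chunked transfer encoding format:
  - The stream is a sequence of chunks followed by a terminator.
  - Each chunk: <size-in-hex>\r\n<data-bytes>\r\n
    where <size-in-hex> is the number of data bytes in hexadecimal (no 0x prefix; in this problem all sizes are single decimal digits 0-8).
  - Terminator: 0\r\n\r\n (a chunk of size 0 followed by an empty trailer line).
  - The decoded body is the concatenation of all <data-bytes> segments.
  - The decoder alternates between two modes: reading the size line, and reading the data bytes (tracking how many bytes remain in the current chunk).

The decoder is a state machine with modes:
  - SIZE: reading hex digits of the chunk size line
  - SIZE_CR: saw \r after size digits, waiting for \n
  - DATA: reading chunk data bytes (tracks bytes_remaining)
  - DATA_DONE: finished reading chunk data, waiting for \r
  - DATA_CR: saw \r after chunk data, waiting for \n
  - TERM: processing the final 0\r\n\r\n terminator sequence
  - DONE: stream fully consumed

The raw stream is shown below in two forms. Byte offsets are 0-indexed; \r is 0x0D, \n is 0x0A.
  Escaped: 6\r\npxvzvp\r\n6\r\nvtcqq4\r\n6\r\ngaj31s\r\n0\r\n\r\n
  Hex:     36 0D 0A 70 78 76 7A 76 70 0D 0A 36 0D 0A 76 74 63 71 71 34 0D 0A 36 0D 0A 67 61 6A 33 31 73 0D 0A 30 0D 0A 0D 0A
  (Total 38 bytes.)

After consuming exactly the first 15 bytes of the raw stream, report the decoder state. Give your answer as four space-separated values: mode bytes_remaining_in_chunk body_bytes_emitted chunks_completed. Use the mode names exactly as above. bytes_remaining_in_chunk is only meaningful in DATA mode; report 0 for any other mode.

Byte 0 = '6': mode=SIZE remaining=0 emitted=0 chunks_done=0
Byte 1 = 0x0D: mode=SIZE_CR remaining=0 emitted=0 chunks_done=0
Byte 2 = 0x0A: mode=DATA remaining=6 emitted=0 chunks_done=0
Byte 3 = 'p': mode=DATA remaining=5 emitted=1 chunks_done=0
Byte 4 = 'x': mode=DATA remaining=4 emitted=2 chunks_done=0
Byte 5 = 'v': mode=DATA remaining=3 emitted=3 chunks_done=0
Byte 6 = 'z': mode=DATA remaining=2 emitted=4 chunks_done=0
Byte 7 = 'v': mode=DATA remaining=1 emitted=5 chunks_done=0
Byte 8 = 'p': mode=DATA_DONE remaining=0 emitted=6 chunks_done=0
Byte 9 = 0x0D: mode=DATA_CR remaining=0 emitted=6 chunks_done=0
Byte 10 = 0x0A: mode=SIZE remaining=0 emitted=6 chunks_done=1
Byte 11 = '6': mode=SIZE remaining=0 emitted=6 chunks_done=1
Byte 12 = 0x0D: mode=SIZE_CR remaining=0 emitted=6 chunks_done=1
Byte 13 = 0x0A: mode=DATA remaining=6 emitted=6 chunks_done=1
Byte 14 = 'v': mode=DATA remaining=5 emitted=7 chunks_done=1

Answer: DATA 5 7 1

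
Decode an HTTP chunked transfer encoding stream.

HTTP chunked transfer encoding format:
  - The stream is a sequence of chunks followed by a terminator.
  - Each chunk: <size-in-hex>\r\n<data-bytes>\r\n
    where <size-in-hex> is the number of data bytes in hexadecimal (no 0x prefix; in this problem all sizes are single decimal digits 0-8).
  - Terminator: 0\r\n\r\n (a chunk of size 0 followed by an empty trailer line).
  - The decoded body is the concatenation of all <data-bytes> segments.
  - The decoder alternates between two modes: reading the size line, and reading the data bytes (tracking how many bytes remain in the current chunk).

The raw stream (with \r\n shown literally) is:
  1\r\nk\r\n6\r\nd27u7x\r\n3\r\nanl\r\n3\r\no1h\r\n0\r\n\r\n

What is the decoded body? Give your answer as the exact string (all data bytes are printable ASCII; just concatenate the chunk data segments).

Answer: kd27u7xanlo1h

Derivation:
Chunk 1: stream[0..1]='1' size=0x1=1, data at stream[3..4]='k' -> body[0..1], body so far='k'
Chunk 2: stream[6..7]='6' size=0x6=6, data at stream[9..15]='d27u7x' -> body[1..7], body so far='kd27u7x'
Chunk 3: stream[17..18]='3' size=0x3=3, data at stream[20..23]='anl' -> body[7..10], body so far='kd27u7xanl'
Chunk 4: stream[25..26]='3' size=0x3=3, data at stream[28..31]='o1h' -> body[10..13], body so far='kd27u7xanlo1h'
Chunk 5: stream[33..34]='0' size=0 (terminator). Final body='kd27u7xanlo1h' (13 bytes)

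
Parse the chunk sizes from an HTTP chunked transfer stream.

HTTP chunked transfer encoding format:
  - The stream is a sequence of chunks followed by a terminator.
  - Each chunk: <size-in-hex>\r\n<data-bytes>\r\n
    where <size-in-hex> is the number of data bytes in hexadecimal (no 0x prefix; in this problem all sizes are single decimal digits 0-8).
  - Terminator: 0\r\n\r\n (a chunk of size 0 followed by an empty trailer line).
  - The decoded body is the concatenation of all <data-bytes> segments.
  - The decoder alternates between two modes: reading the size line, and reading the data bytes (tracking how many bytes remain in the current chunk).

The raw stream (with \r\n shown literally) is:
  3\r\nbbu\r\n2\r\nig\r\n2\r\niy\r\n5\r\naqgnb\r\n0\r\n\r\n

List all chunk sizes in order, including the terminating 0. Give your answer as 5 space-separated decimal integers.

Chunk 1: stream[0..1]='3' size=0x3=3, data at stream[3..6]='bbu' -> body[0..3], body so far='bbu'
Chunk 2: stream[8..9]='2' size=0x2=2, data at stream[11..13]='ig' -> body[3..5], body so far='bbuig'
Chunk 3: stream[15..16]='2' size=0x2=2, data at stream[18..20]='iy' -> body[5..7], body so far='bbuigiy'
Chunk 4: stream[22..23]='5' size=0x5=5, data at stream[25..30]='aqgnb' -> body[7..12], body so far='bbuigiyaqgnb'
Chunk 5: stream[32..33]='0' size=0 (terminator). Final body='bbuigiyaqgnb' (12 bytes)

Answer: 3 2 2 5 0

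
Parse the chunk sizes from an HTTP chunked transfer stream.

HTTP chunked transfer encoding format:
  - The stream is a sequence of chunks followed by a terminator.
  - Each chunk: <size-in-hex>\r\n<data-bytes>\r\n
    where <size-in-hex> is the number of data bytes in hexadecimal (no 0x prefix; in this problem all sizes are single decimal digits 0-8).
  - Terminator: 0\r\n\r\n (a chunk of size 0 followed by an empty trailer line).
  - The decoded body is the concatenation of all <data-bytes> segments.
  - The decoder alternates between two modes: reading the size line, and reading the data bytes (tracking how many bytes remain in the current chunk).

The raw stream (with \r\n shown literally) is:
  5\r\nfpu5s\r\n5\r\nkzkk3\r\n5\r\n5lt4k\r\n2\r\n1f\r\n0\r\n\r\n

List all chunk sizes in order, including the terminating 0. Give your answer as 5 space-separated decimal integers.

Answer: 5 5 5 2 0

Derivation:
Chunk 1: stream[0..1]='5' size=0x5=5, data at stream[3..8]='fpu5s' -> body[0..5], body so far='fpu5s'
Chunk 2: stream[10..11]='5' size=0x5=5, data at stream[13..18]='kzkk3' -> body[5..10], body so far='fpu5skzkk3'
Chunk 3: stream[20..21]='5' size=0x5=5, data at stream[23..28]='5lt4k' -> body[10..15], body so far='fpu5skzkk35lt4k'
Chunk 4: stream[30..31]='2' size=0x2=2, data at stream[33..35]='1f' -> body[15..17], body so far='fpu5skzkk35lt4k1f'
Chunk 5: stream[37..38]='0' size=0 (terminator). Final body='fpu5skzkk35lt4k1f' (17 bytes)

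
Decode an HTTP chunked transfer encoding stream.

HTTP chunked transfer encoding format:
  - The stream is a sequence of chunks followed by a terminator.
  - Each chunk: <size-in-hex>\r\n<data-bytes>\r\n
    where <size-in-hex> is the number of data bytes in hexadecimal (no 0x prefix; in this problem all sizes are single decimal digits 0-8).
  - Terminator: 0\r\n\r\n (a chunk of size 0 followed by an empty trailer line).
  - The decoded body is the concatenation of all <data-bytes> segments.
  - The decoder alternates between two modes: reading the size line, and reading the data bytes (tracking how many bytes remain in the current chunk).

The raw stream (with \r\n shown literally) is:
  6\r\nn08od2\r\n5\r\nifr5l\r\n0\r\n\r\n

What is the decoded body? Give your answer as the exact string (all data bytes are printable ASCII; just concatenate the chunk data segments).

Chunk 1: stream[0..1]='6' size=0x6=6, data at stream[3..9]='n08od2' -> body[0..6], body so far='n08od2'
Chunk 2: stream[11..12]='5' size=0x5=5, data at stream[14..19]='ifr5l' -> body[6..11], body so far='n08od2ifr5l'
Chunk 3: stream[21..22]='0' size=0 (terminator). Final body='n08od2ifr5l' (11 bytes)

Answer: n08od2ifr5l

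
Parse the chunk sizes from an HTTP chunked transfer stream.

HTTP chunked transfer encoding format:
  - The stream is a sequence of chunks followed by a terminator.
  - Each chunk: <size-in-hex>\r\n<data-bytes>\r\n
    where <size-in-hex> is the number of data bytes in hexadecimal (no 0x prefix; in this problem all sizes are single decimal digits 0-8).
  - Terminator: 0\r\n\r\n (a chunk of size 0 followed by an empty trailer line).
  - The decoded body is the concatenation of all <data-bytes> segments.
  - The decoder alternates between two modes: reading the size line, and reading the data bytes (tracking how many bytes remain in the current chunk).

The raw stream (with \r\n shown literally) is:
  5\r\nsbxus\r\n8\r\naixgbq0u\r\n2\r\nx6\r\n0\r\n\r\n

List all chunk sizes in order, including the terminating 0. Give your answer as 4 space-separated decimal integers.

Answer: 5 8 2 0

Derivation:
Chunk 1: stream[0..1]='5' size=0x5=5, data at stream[3..8]='sbxus' -> body[0..5], body so far='sbxus'
Chunk 2: stream[10..11]='8' size=0x8=8, data at stream[13..21]='aixgbq0u' -> body[5..13], body so far='sbxusaixgbq0u'
Chunk 3: stream[23..24]='2' size=0x2=2, data at stream[26..28]='x6' -> body[13..15], body so far='sbxusaixgbq0ux6'
Chunk 4: stream[30..31]='0' size=0 (terminator). Final body='sbxusaixgbq0ux6' (15 bytes)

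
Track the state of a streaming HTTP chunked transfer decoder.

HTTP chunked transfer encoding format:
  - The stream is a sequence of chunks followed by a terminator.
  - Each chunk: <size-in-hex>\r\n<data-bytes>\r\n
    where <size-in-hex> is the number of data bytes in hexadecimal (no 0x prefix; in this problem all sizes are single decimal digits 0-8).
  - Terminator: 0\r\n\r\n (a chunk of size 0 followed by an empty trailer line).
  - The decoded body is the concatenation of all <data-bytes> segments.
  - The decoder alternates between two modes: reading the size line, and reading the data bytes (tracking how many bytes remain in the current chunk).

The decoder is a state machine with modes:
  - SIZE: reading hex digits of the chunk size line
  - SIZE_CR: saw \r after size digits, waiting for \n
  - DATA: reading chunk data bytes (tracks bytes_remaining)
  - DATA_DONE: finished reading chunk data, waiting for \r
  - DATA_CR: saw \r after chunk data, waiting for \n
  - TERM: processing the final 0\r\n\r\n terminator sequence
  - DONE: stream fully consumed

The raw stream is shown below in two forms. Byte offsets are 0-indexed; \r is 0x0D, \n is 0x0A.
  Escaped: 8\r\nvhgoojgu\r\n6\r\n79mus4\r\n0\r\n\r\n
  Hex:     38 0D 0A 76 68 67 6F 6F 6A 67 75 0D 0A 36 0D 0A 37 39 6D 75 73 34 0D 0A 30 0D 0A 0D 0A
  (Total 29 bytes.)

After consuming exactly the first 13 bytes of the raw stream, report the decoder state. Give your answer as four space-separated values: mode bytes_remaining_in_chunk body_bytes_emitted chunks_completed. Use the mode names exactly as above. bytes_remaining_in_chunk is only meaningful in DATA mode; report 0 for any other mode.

Byte 0 = '8': mode=SIZE remaining=0 emitted=0 chunks_done=0
Byte 1 = 0x0D: mode=SIZE_CR remaining=0 emitted=0 chunks_done=0
Byte 2 = 0x0A: mode=DATA remaining=8 emitted=0 chunks_done=0
Byte 3 = 'v': mode=DATA remaining=7 emitted=1 chunks_done=0
Byte 4 = 'h': mode=DATA remaining=6 emitted=2 chunks_done=0
Byte 5 = 'g': mode=DATA remaining=5 emitted=3 chunks_done=0
Byte 6 = 'o': mode=DATA remaining=4 emitted=4 chunks_done=0
Byte 7 = 'o': mode=DATA remaining=3 emitted=5 chunks_done=0
Byte 8 = 'j': mode=DATA remaining=2 emitted=6 chunks_done=0
Byte 9 = 'g': mode=DATA remaining=1 emitted=7 chunks_done=0
Byte 10 = 'u': mode=DATA_DONE remaining=0 emitted=8 chunks_done=0
Byte 11 = 0x0D: mode=DATA_CR remaining=0 emitted=8 chunks_done=0
Byte 12 = 0x0A: mode=SIZE remaining=0 emitted=8 chunks_done=1

Answer: SIZE 0 8 1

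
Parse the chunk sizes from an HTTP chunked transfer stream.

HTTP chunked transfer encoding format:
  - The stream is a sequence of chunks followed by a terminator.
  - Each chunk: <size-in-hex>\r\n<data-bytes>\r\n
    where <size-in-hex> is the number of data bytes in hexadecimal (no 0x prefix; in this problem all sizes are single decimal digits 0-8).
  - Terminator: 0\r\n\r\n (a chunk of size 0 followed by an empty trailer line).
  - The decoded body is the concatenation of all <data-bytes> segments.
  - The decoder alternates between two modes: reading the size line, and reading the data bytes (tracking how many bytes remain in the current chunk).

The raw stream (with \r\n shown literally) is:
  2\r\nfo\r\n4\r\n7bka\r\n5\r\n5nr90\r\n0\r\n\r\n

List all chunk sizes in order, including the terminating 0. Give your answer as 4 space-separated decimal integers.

Answer: 2 4 5 0

Derivation:
Chunk 1: stream[0..1]='2' size=0x2=2, data at stream[3..5]='fo' -> body[0..2], body so far='fo'
Chunk 2: stream[7..8]='4' size=0x4=4, data at stream[10..14]='7bka' -> body[2..6], body so far='fo7bka'
Chunk 3: stream[16..17]='5' size=0x5=5, data at stream[19..24]='5nr90' -> body[6..11], body so far='fo7bka5nr90'
Chunk 4: stream[26..27]='0' size=0 (terminator). Final body='fo7bka5nr90' (11 bytes)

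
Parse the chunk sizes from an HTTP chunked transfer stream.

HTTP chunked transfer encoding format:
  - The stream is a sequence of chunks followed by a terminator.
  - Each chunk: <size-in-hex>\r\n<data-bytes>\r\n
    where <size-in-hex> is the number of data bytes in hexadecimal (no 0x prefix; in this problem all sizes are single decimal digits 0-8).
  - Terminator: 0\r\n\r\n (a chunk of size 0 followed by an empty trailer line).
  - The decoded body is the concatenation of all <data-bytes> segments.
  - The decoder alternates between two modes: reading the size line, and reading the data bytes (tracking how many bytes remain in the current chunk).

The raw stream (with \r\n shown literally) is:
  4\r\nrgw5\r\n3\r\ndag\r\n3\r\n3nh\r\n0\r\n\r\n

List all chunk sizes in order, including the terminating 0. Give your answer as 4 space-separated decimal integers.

Answer: 4 3 3 0

Derivation:
Chunk 1: stream[0..1]='4' size=0x4=4, data at stream[3..7]='rgw5' -> body[0..4], body so far='rgw5'
Chunk 2: stream[9..10]='3' size=0x3=3, data at stream[12..15]='dag' -> body[4..7], body so far='rgw5dag'
Chunk 3: stream[17..18]='3' size=0x3=3, data at stream[20..23]='3nh' -> body[7..10], body so far='rgw5dag3nh'
Chunk 4: stream[25..26]='0' size=0 (terminator). Final body='rgw5dag3nh' (10 bytes)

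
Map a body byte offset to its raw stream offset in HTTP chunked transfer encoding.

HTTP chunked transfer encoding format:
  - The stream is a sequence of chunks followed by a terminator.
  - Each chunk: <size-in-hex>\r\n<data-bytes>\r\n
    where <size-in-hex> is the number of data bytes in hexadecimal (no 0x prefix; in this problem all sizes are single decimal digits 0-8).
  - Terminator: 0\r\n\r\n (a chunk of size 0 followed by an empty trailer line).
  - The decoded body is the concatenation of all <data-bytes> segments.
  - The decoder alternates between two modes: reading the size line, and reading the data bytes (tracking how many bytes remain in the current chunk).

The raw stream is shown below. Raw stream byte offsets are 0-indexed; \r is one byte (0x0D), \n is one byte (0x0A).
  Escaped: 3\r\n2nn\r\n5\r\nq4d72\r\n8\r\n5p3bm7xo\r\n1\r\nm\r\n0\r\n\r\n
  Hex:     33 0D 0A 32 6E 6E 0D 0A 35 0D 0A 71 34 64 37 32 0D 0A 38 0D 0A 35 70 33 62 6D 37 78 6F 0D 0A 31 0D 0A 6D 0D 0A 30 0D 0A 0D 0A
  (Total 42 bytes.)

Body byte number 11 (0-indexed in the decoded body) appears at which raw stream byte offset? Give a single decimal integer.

Chunk 1: stream[0..1]='3' size=0x3=3, data at stream[3..6]='2nn' -> body[0..3], body so far='2nn'
Chunk 2: stream[8..9]='5' size=0x5=5, data at stream[11..16]='q4d72' -> body[3..8], body so far='2nnq4d72'
Chunk 3: stream[18..19]='8' size=0x8=8, data at stream[21..29]='5p3bm7xo' -> body[8..16], body so far='2nnq4d725p3bm7xo'
Chunk 4: stream[31..32]='1' size=0x1=1, data at stream[34..35]='m' -> body[16..17], body so far='2nnq4d725p3bm7xom'
Chunk 5: stream[37..38]='0' size=0 (terminator). Final body='2nnq4d725p3bm7xom' (17 bytes)
Body byte 11 at stream offset 24

Answer: 24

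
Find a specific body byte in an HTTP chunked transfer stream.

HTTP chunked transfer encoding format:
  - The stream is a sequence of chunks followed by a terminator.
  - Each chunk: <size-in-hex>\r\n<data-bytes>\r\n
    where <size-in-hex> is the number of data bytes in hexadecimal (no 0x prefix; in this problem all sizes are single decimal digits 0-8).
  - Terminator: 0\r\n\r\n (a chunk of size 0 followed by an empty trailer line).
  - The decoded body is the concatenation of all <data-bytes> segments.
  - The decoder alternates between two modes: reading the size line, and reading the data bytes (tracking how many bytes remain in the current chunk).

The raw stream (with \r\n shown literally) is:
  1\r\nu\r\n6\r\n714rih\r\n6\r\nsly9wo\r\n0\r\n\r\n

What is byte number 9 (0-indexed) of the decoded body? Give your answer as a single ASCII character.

Answer: y

Derivation:
Chunk 1: stream[0..1]='1' size=0x1=1, data at stream[3..4]='u' -> body[0..1], body so far='u'
Chunk 2: stream[6..7]='6' size=0x6=6, data at stream[9..15]='714rih' -> body[1..7], body so far='u714rih'
Chunk 3: stream[17..18]='6' size=0x6=6, data at stream[20..26]='sly9wo' -> body[7..13], body so far='u714rihsly9wo'
Chunk 4: stream[28..29]='0' size=0 (terminator). Final body='u714rihsly9wo' (13 bytes)
Body byte 9 = 'y'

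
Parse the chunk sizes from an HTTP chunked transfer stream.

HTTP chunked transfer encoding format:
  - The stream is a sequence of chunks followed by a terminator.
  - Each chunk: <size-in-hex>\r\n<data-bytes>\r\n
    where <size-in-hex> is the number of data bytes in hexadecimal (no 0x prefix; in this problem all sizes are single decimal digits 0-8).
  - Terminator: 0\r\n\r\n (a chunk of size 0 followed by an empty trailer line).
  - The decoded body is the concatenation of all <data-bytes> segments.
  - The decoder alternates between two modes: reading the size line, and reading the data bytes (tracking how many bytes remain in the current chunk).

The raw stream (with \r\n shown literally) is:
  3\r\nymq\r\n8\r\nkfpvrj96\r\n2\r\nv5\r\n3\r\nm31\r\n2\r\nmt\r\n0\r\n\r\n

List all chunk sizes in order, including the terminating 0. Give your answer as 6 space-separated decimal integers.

Answer: 3 8 2 3 2 0

Derivation:
Chunk 1: stream[0..1]='3' size=0x3=3, data at stream[3..6]='ymq' -> body[0..3], body so far='ymq'
Chunk 2: stream[8..9]='8' size=0x8=8, data at stream[11..19]='kfpvrj96' -> body[3..11], body so far='ymqkfpvrj96'
Chunk 3: stream[21..22]='2' size=0x2=2, data at stream[24..26]='v5' -> body[11..13], body so far='ymqkfpvrj96v5'
Chunk 4: stream[28..29]='3' size=0x3=3, data at stream[31..34]='m31' -> body[13..16], body so far='ymqkfpvrj96v5m31'
Chunk 5: stream[36..37]='2' size=0x2=2, data at stream[39..41]='mt' -> body[16..18], body so far='ymqkfpvrj96v5m31mt'
Chunk 6: stream[43..44]='0' size=0 (terminator). Final body='ymqkfpvrj96v5m31mt' (18 bytes)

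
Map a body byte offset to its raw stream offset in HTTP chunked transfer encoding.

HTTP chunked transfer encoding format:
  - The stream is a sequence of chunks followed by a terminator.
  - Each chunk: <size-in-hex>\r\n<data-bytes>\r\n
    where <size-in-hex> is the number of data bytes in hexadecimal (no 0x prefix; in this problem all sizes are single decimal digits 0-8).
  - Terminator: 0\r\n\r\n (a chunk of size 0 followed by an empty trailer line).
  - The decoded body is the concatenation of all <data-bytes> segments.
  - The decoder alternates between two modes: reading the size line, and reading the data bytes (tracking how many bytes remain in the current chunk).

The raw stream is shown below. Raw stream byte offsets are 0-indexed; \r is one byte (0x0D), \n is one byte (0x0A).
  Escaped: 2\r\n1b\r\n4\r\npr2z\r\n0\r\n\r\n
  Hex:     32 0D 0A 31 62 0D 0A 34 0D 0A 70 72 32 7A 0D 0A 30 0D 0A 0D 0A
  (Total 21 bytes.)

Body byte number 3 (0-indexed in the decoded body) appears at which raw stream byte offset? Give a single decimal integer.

Answer: 11

Derivation:
Chunk 1: stream[0..1]='2' size=0x2=2, data at stream[3..5]='1b' -> body[0..2], body so far='1b'
Chunk 2: stream[7..8]='4' size=0x4=4, data at stream[10..14]='pr2z' -> body[2..6], body so far='1bpr2z'
Chunk 3: stream[16..17]='0' size=0 (terminator). Final body='1bpr2z' (6 bytes)
Body byte 3 at stream offset 11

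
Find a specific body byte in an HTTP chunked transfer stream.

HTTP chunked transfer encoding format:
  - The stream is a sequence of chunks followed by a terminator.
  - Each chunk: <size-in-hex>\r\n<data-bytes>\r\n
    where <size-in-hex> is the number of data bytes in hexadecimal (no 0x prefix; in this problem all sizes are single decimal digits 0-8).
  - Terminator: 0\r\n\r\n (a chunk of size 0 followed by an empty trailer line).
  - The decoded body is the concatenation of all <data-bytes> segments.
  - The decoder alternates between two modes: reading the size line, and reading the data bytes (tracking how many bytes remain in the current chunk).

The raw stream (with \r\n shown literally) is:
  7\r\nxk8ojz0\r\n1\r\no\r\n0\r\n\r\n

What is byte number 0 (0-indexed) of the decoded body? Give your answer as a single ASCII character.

Chunk 1: stream[0..1]='7' size=0x7=7, data at stream[3..10]='xk8ojz0' -> body[0..7], body so far='xk8ojz0'
Chunk 2: stream[12..13]='1' size=0x1=1, data at stream[15..16]='o' -> body[7..8], body so far='xk8ojz0o'
Chunk 3: stream[18..19]='0' size=0 (terminator). Final body='xk8ojz0o' (8 bytes)
Body byte 0 = 'x'

Answer: x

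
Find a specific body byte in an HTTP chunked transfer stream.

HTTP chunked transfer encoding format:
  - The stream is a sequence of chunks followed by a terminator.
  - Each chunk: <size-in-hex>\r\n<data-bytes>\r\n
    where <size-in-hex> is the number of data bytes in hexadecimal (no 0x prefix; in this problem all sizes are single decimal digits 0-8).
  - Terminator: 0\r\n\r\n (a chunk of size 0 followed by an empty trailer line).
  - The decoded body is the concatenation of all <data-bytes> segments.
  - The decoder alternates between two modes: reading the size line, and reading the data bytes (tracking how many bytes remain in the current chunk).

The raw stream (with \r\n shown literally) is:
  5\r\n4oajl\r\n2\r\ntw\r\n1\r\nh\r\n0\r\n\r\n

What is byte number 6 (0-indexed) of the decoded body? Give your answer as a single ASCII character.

Answer: w

Derivation:
Chunk 1: stream[0..1]='5' size=0x5=5, data at stream[3..8]='4oajl' -> body[0..5], body so far='4oajl'
Chunk 2: stream[10..11]='2' size=0x2=2, data at stream[13..15]='tw' -> body[5..7], body so far='4oajltw'
Chunk 3: stream[17..18]='1' size=0x1=1, data at stream[20..21]='h' -> body[7..8], body so far='4oajltwh'
Chunk 4: stream[23..24]='0' size=0 (terminator). Final body='4oajltwh' (8 bytes)
Body byte 6 = 'w'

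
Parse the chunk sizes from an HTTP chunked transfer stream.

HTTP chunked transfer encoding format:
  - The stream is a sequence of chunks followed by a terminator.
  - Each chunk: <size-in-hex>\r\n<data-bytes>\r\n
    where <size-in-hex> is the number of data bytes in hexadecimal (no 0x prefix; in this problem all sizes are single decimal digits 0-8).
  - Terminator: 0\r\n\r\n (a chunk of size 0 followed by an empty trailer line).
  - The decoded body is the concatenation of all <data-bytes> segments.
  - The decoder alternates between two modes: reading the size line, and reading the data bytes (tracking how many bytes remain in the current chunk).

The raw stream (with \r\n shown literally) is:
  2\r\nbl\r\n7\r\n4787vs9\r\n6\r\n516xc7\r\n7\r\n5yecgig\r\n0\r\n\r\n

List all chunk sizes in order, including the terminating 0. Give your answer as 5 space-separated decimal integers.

Answer: 2 7 6 7 0

Derivation:
Chunk 1: stream[0..1]='2' size=0x2=2, data at stream[3..5]='bl' -> body[0..2], body so far='bl'
Chunk 2: stream[7..8]='7' size=0x7=7, data at stream[10..17]='4787vs9' -> body[2..9], body so far='bl4787vs9'
Chunk 3: stream[19..20]='6' size=0x6=6, data at stream[22..28]='516xc7' -> body[9..15], body so far='bl4787vs9516xc7'
Chunk 4: stream[30..31]='7' size=0x7=7, data at stream[33..40]='5yecgig' -> body[15..22], body so far='bl4787vs9516xc75yecgig'
Chunk 5: stream[42..43]='0' size=0 (terminator). Final body='bl4787vs9516xc75yecgig' (22 bytes)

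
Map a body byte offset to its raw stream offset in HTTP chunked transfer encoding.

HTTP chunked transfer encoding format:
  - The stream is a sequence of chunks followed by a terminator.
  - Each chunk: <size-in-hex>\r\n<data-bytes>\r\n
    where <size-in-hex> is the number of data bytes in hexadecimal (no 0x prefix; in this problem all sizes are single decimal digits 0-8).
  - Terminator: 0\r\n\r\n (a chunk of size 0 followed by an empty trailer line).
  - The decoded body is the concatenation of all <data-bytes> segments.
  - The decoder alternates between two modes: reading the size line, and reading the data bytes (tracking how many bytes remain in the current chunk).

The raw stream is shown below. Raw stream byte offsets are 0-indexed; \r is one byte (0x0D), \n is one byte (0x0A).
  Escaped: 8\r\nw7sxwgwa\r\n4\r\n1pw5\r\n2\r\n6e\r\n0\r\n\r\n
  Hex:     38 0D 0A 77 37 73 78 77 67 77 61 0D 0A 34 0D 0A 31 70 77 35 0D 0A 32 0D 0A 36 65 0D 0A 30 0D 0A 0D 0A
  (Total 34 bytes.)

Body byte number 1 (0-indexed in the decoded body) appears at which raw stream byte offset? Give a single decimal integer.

Answer: 4

Derivation:
Chunk 1: stream[0..1]='8' size=0x8=8, data at stream[3..11]='w7sxwgwa' -> body[0..8], body so far='w7sxwgwa'
Chunk 2: stream[13..14]='4' size=0x4=4, data at stream[16..20]='1pw5' -> body[8..12], body so far='w7sxwgwa1pw5'
Chunk 3: stream[22..23]='2' size=0x2=2, data at stream[25..27]='6e' -> body[12..14], body so far='w7sxwgwa1pw56e'
Chunk 4: stream[29..30]='0' size=0 (terminator). Final body='w7sxwgwa1pw56e' (14 bytes)
Body byte 1 at stream offset 4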